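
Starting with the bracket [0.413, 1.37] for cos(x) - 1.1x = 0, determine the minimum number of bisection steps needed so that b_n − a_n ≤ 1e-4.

14

Initial width b − a = 1.37 − 0.413 = 0.957000.
After n steps the width is (b−a)/2^n; need (b−a)/2^n ≤ 1e-4.
So n ≥ log₂(0.957000/1e-4) = log₂(9570.0000) ≈ 13.2243.
Hence n = 14.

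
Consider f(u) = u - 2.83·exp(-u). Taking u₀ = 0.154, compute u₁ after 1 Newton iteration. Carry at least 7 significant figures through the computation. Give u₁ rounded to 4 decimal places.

f'(u) = 1 + 2.83·exp(-u)
u_0 = 0.154000: f = -2.272080, f' = 3.426080 → u_1 = 0.154000 - (-2.272080)/(3.426080) = 0.817172

0.8172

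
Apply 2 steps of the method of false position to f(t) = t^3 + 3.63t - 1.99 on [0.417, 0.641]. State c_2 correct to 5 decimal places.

False-position update: c = (a·f(b) − b·f(a))/(f(b) − f(a)); replace the endpoint whose sign matches f(c).
f(0.417000) = -0.403778, f(0.641000) = 0.600205
step 1: c = 0.507088, f(c) = -0.018881 < 0 → new bracket [0.507088, 0.641000]
step 2: c = 0.511172, f(c) = -0.000880 < 0 → new bracket [0.511172, 0.641000]

0.51117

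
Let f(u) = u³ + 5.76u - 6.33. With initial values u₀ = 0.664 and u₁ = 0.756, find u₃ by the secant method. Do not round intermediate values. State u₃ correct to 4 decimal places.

f(u_0) = -2.212605, f(u_1) = -1.543359
u_2 = 0.756000 - (-1.543359)·(0.756000 - 0.664000)/(-1.543359 - (-2.212605)) = 0.968163; f(u_2) = 0.154113
u_3 = 0.968163 - (0.154113)·(0.968163 - 0.756000)/(0.154113 - (-1.543359)) = 0.948900; f(u_3) = -0.009932

0.9489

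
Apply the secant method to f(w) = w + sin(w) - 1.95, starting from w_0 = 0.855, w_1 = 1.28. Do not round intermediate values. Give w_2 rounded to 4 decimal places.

Secant update: w_(k+1) = w_k − f(w_k)·(w_k − w_(k-1))/(f(w_k) − f(w_(k-1))).
f(w_0) = -0.340429, f(w_1) = 0.288016
w_2 = 1.280000 - (0.288016)·(1.280000 - 0.855000)/(0.288016 - (-0.340429)) = 1.085223; f(w_2) = 0.019630

1.0852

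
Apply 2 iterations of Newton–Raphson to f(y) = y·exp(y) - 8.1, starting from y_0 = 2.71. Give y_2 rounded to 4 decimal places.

f'(y) = (y + 1)·exp(y)
y_0 = 2.710000: f = 32.629337, f' = 55.758612 → y_1 = 2.710000 - (32.629337)/(55.758612) = 2.124811
y_1 = 2.124811: f = 9.687458, f' = 26.158771 → y_2 = 2.124811 - (9.687458)/(26.158771) = 1.754478

1.7545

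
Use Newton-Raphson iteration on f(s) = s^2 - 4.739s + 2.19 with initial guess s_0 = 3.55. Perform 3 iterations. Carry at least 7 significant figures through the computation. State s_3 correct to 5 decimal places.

4.22007

f'(s) = 2s - 4.739
s_0 = 3.550000: f = -2.030950, f' = 2.361000 → s_1 = 3.550000 - (-2.030950)/(2.361000) = 4.410208
s_1 = 4.410208: f = 0.739957, f' = 4.081415 → s_2 = 4.410208 - (0.739957)/(4.081415) = 4.228908
s_2 = 4.228908: f = 0.032869, f' = 3.718817 → s_3 = 4.228908 - (0.032869)/(3.718817) = 4.220070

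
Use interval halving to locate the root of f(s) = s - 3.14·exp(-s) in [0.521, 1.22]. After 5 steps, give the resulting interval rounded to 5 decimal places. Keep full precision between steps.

[1.06709, 1.08894]

f(0.521000) = -1.343929, f(1.220000) = 0.292977 (opposite signs)
step 1: m = 0.870500, f(m) = -0.444350 < 0 → root in [0.870500, 1.220000]
step 2: m = 1.045250, f(m) = -0.058786 < 0 → root in [1.045250, 1.220000]
step 3: m = 1.132625, f(m) = 0.120960 > 0 → root in [1.045250, 1.132625]
step 4: m = 1.088938, f(m) = 0.032095 > 0 → root in [1.045250, 1.088938]
step 5: m = 1.067094, f(m) = -0.013088 < 0 → root in [1.067094, 1.088938]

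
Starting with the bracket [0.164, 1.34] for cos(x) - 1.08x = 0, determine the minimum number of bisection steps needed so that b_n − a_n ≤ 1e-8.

27

Initial width b − a = 1.34 − 0.164 = 1.176000.
After n steps the width is (b−a)/2^n; need (b−a)/2^n ≤ 1e-8.
So n ≥ log₂(1.176000/1e-8) = log₂(117600000.0000) ≈ 26.8093.
Hence n = 27.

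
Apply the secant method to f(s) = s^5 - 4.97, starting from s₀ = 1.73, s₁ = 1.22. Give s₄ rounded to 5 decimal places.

1.37619

f(s_0) = 10.526389, f(s_1) = -2.267292
s_2 = 1.220000 - (-2.267292)·(1.220000 - 1.730000)/(-2.267292 - (10.526389)) = 1.310382; f(s_2) = -1.106422
s_3 = 1.310382 - (-1.106422)·(1.310382 - 1.220000)/(-1.106422 - (-2.267292)) = 1.396525; f(s_3) = 0.341822
s_4 = 1.396525 - (0.341822)·(1.396525 - 1.310382)/(0.341822 - (-1.106422)) = 1.376193; f(s_4) = -0.033754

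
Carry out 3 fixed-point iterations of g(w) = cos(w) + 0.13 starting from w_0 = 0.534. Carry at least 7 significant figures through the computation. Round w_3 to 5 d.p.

w_1 = g(0.534000) = 0.990778
w_2 = g(0.990778) = 0.678039
w_3 = g(0.678039) = 0.908804

0.90880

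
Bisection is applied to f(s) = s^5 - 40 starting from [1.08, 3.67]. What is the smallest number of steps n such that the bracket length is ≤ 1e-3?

Initial width b − a = 3.67 − 1.08 = 2.590000.
After n steps the width is (b−a)/2^n; need (b−a)/2^n ≤ 1e-3.
So n ≥ log₂(2.590000/1e-3) = log₂(2590.0000) ≈ 11.3387.
Hence n = 12.

12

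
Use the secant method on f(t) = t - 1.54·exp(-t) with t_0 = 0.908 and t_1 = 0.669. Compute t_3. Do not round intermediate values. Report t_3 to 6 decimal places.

Secant update: t_(k+1) = t_k − f(t_k)·(t_k − t_(k-1))/(f(t_k) − f(t_(k-1))).
f(t_0) = 0.286872, f(t_1) = -0.119820
t_2 = 0.669000 - (-0.119820)·(0.669000 - 0.908000)/(-0.119820 - (0.286872)) = 0.739414; f(t_2) = 0.004228
t_3 = 0.739414 - (0.004228)·(0.739414 - 0.669000)/(0.004228 - (-0.119820)) = 0.737014; f(t_3) = 0.000061

0.737014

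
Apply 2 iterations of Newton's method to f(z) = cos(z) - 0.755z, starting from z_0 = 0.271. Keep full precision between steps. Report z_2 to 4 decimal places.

Newton update: z ← z − f(z)/f'(z).
f'(z) = -sin(z) - 0.755
z_0 = 0.271000: f = 0.758899, f' = -1.022695 → z_1 = 0.271000 - (0.758899)/(-1.022695) = 1.013058
z_1 = 1.013058: f = -0.235590, f' = -1.603454 → z_2 = 1.013058 - (-0.235590)/(-1.603454) = 0.866131

0.8661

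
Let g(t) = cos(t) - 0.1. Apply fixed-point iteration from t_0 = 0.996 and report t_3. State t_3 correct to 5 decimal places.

0.59442

t_1 = g(0.996000) = 0.443664
t_2 = g(0.443664) = 0.803185
t_3 = g(0.803185) = 0.594418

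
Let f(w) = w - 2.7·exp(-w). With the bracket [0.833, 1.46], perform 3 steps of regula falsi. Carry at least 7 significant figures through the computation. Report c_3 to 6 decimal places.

0.996660

f(0.833000) = -0.340806, f(1.460000) = 0.832962
step 1: c = 1.015051, f(c) = 0.036614 > 0 → new bracket [0.833000, 1.015051]
step 2: c = 0.997390, f(c) = 0.001519 > 0 → new bracket [0.833000, 0.997390]
step 3: c = 0.996660, f(c) = 0.000063 > 0 → new bracket [0.833000, 0.996660]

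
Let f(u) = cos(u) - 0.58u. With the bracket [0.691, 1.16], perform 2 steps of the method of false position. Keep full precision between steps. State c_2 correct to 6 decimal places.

False-position update: c = (a·f(b) − b·f(a))/(f(b) − f(a)); replace the endpoint whose sign matches f(c).
f(0.691000) = 0.369829, f(1.160000) = -0.273460
step 1: c = 0.960630, f(c) = 0.015839 > 0 → new bracket [0.960630, 1.160000]
step 2: c = 0.971545, f(c) = 0.000528 > 0 → new bracket [0.971545, 1.160000]

0.971545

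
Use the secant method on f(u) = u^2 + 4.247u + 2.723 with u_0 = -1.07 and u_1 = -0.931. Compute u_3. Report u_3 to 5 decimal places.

-0.78802

f(u_0) = -0.676390, f(u_1) = -0.364196
u_2 = -0.931000 - (-0.364196)·(-0.931000 - -1.070000)/(-0.364196 - (-0.676390)) = -0.768847; f(u_2) = 0.048833
u_3 = -0.768847 - (0.048833)·(-0.768847 - -0.931000)/(0.048833 - (-0.364196)) = -0.788018; f(u_3) = -0.002741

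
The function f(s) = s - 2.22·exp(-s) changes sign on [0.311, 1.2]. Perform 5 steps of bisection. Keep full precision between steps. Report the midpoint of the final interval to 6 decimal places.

f(0.311000) = -1.315625, f(1.200000) = 0.531349 (opposite signs)
step 1: m = 0.755500, f(m) = -0.287402 < 0 → root in [0.755500, 1.200000]
step 2: m = 0.977750, f(m) = 0.142683 > 0 → root in [0.755500, 0.977750]
step 3: m = 0.866625, f(m) = -0.066592 < 0 → root in [0.866625, 0.977750]
step 4: m = 0.922187, f(m) = 0.039408 > 0 → root in [0.866625, 0.922187]
step 5: m = 0.894406, f(m) = -0.013241 < 0 → root in [0.894406, 0.922187]
Midpoint of [0.894406, 0.922187] = 0.908297

0.908297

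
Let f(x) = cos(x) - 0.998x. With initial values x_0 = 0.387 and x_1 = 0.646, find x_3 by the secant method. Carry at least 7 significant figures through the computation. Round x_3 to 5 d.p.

f(x_0) = 0.539819, f(x_1) = 0.153790
x_2 = 0.646000 - (0.153790)·(0.646000 - 0.387000)/(0.153790 - (0.539819)) = 0.749183; f(x_2) = -0.015439
x_3 = 0.749183 - (-0.015439)·(0.749183 - 0.646000)/(-0.015439 - (0.153790)) = 0.739769; f(x_3) = 0.000334

0.73977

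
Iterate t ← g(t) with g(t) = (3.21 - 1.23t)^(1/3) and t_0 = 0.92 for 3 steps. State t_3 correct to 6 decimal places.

1.207226

t_1 = g(0.920000) = 1.276173
t_2 = g(1.276173) = 1.179347
t_3 = g(1.179347) = 1.207226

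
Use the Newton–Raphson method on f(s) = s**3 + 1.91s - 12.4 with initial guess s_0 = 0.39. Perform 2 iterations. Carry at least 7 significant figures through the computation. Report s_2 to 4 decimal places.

f'(s) = 3s**2 + 1.91
s_0 = 0.390000: f = -11.595781, f' = 2.366300 → s_1 = 0.390000 - (-11.595781)/(2.366300) = 5.290385
s_1 = 5.290385: f = 145.772847, f' = 85.874520 → s_2 = 5.290385 - (145.772847)/(85.874520) = 3.592875

3.5929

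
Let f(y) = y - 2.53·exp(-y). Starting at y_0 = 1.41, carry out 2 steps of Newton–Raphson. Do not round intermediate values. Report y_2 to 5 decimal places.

f'(y) = 1 + 2.53·exp(-y)
y_0 = 1.410000: f = 0.792317, f' = 1.617683 → y_1 = 1.410000 - (0.792317)/(1.617683) = 0.920214
y_1 = 0.920214: f = -0.087822, f' = 2.008037 → y_2 = 0.920214 - (-0.087822)/(2.008037) = 0.963950

0.96395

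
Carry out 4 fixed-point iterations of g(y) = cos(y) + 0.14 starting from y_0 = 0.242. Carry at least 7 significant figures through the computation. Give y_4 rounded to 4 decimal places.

0.7017

y_1 = g(0.242000) = 1.110861
y_2 = g(1.110861) = 0.583890
y_3 = g(0.583890) = 0.974324
y_4 = g(0.974324) = 0.701727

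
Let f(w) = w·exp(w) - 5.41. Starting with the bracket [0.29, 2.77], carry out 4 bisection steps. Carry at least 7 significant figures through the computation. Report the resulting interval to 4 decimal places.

[1.2200, 1.3750]

f(0.290000) = -5.022436, f(2.770000) = 38.795416 (opposite signs)
step 1: m = 1.530000, f(m) = 1.655811 > 0 → root in [0.290000, 1.530000]
step 2: m = 0.910000, f(m) = -3.149266 < 0 → root in [0.910000, 1.530000]
step 3: m = 1.220000, f(m) = -1.277631 < 0 → root in [1.220000, 1.530000]
step 4: m = 1.375000, f(m) = 0.028230 > 0 → root in [1.220000, 1.375000]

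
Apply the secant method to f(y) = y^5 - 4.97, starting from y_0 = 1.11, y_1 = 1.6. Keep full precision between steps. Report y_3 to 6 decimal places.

1.353548

Secant update: y_(k+1) = y_k − f(y_k)·(y_k − y_(k-1))/(f(y_k) − f(y_(k-1))).
f(y_0) = -3.284942, f(y_1) = 5.515760
y_2 = 1.600000 - (5.515760)·(1.600000 - 1.110000)/(5.515760 - (-3.284942)) = 1.292897; f(y_2) = -1.357403
y_3 = 1.292897 - (-1.357403)·(1.292897 - 1.600000)/(-1.357403 - (5.515760)) = 1.353548; f(y_3) = -0.426737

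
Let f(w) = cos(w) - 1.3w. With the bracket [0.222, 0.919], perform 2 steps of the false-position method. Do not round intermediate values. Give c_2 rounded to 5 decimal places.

f(0.222000) = 0.686859, f(0.919000) = -0.588085
step 1: c = 0.597500, f(c) = 0.049995 > 0 → new bracket [0.597500, 0.919000]
step 2: c = 0.622690, f(c) = 0.002815 > 0 → new bracket [0.622690, 0.919000]

0.62269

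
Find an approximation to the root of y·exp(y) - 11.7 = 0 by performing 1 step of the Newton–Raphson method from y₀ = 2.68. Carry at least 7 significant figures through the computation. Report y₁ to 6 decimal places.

2.169725

f'(y) = (y + 1)·exp(y)
y_0 = 2.680000: f = 27.388050, f' = 53.673143 → y_1 = 2.680000 - (27.388050)/(53.673143) = 2.169725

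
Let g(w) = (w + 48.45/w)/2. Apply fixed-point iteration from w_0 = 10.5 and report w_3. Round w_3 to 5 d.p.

6.96064

w_1 = g(10.500000) = 7.557143
w_2 = g(7.557143) = 6.984148
w_3 = g(6.984148) = 6.960643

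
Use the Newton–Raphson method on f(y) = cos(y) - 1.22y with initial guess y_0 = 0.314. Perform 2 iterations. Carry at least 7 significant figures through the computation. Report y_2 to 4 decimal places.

Newton update: y ← y − f(y)/f'(y).
f'(y) = -sin(y) - 1.22
y_0 = 0.314000: f = 0.568026, f' = -1.528866 → y_1 = 0.314000 - (0.568026)/(-1.528866) = 0.685534
y_1 = 0.685534: f = -0.062271, f' = -1.853087 → y_2 = 0.685534 - (-0.062271)/(-1.853087) = 0.651930

0.6519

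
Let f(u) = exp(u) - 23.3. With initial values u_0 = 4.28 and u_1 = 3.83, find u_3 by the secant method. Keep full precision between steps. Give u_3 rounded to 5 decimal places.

f(u_0) = 48.940440, f(u_1) = 22.762538
u_2 = 3.830000 - (22.762538)·(3.830000 - 4.280000)/(22.762538 - (48.940440)) = 3.438710; f(u_2) = 7.846764
u_3 = 3.438710 - (7.846764)·(3.438710 - 3.830000)/(7.846764 - (22.762538)) = 3.232864; f(u_3) = 2.052162

3.23286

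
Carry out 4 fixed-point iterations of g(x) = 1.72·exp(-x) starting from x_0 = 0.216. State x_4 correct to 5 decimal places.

0.56195

x_1 = g(0.216000) = 1.385865
x_2 = g(1.385865) = 0.430185
x_3 = g(0.430185) = 1.118669
x_4 = g(1.118669) = 0.561949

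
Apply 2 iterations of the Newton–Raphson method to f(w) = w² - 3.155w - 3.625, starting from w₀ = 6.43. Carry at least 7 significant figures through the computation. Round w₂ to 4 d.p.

f'(w) = 2w - 3.155
w_0 = 6.430000: f = 17.433250, f' = 9.705000 → w_1 = 6.430000 - (17.433250)/(9.705000) = 4.633684
w_1 = 4.633684: f = 3.226752, f' = 6.112367 → w_2 = 4.633684 - (3.226752)/(6.112367) = 4.105778

4.1058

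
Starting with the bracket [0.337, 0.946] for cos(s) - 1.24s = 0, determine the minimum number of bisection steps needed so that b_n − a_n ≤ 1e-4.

13

Initial width b − a = 0.946 − 0.337 = 0.609000.
After n steps the width is (b−a)/2^n; need (b−a)/2^n ≤ 1e-4.
So n ≥ log₂(0.609000/1e-4) = log₂(6090.0000) ≈ 12.5722.
Hence n = 13.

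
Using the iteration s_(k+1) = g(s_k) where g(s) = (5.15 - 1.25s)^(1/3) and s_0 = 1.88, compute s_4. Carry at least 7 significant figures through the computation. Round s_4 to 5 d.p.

s_1 = g(1.880000) = 1.409460
s_2 = g(1.409460) = 1.501949
s_3 = g(1.501949) = 1.484668
s_4 = g(1.484668) = 1.487928

1.48793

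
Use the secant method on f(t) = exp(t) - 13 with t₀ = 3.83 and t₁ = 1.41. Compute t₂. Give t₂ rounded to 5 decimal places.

f(t_0) = 33.062538, f(t_1) = -8.904045
t_2 = 1.410000 - (-8.904045)·(1.410000 - 3.830000)/(-8.904045 - (33.062538)) = 1.923451; f(t_2) = -6.155461

1.92345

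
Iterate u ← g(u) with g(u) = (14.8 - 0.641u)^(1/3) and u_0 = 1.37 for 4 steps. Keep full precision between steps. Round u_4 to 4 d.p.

2.3682

u_1 = g(1.370000) = 2.405648
u_2 = g(2.405648) = 2.366787
u_3 = g(2.366787) = 2.368268
u_4 = g(2.368268) = 2.368212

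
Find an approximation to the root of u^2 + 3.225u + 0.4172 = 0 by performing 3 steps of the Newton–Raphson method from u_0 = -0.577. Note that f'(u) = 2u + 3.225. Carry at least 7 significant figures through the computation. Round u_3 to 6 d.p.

u_0 = -0.577000: f = -1.110696, f' = 2.071000 → u_1 = -0.577000 - (-1.110696)/(2.071000) = -0.040691
u_1 = -0.040691: f = 0.287627, f' = 3.143618 → u_2 = -0.040691 - (0.287627)/(3.143618) = -0.132187
u_2 = -0.132187: f = 0.008371, f' = 2.960627 → u_3 = -0.132187 - (0.008371)/(2.960627) = -0.135014

-0.135014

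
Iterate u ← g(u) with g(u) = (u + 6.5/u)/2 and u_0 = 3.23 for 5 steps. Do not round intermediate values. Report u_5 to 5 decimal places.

u_1 = g(3.230000) = 2.621192
u_2 = g(2.621192) = 2.550490
u_3 = g(2.550490) = 2.549510
u_4 = g(2.549510) = 2.549510
u_5 = g(2.549510) = 2.549510

2.54951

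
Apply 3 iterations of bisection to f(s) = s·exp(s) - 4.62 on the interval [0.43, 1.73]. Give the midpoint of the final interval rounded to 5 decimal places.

1.32375

f(0.430000) = -3.958979, f(1.730000) = 5.138331 (opposite signs)
step 1: m = 1.080000, f(m) = -1.439746 < 0 → root in [1.080000, 1.730000]
step 2: m = 1.405000, f(m) = 1.106115 > 0 → root in [1.080000, 1.405000]
step 3: m = 1.242500, f(m) = -0.315653 < 0 → root in [1.242500, 1.405000]
Midpoint of [1.242500, 1.405000] = 1.323750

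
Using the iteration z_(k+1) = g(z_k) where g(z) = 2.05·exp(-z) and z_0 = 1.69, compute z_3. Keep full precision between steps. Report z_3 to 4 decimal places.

z_1 = g(1.690000) = 0.378265
z_2 = g(0.378265) = 1.404350
z_3 = g(1.404350) = 0.503329

0.5033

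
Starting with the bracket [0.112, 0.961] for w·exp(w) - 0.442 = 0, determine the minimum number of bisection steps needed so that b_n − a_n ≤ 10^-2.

7

Initial width b − a = 0.961 − 0.112 = 0.849000.
After n steps the width is (b−a)/2^n; need (b−a)/2^n ≤ 10^-2.
So n ≥ log₂(0.849000/10^-2) = log₂(84.9000) ≈ 6.4077.
Hence n = 7.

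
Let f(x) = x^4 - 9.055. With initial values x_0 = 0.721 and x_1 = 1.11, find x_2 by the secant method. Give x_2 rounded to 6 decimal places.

3.459561

f(x_0) = -8.784765, f(x_1) = -7.536930
x_2 = 1.110000 - (-7.536930)·(1.110000 - 0.721000)/(-7.536930 - (-8.784765)) = 3.459561; f(x_2) = 134.191406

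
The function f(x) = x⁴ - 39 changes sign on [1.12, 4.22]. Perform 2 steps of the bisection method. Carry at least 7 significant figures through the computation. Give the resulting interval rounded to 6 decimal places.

f(1.120000) = -37.426481, f(4.220000) = 278.139111 (opposite signs)
step 1: m = 2.670000, f(m) = 11.821215 > 0 → root in [1.120000, 2.670000]
step 2: m = 1.895000, f(m) = -26.104539 < 0 → root in [1.895000, 2.670000]

[1.895000, 2.670000]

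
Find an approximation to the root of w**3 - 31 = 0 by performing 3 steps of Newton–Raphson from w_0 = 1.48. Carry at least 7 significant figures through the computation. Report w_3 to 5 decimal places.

f'(w) = 3w**2
w_0 = 1.480000: f = -27.758208, f' = 6.571200 → w_1 = 1.480000 - (-27.758208)/(6.571200) = 5.704222
w_1 = 5.704222: f = 154.604829, f' = 97.614448 → w_2 = 5.704222 - (154.604829)/(97.614448) = 4.120391
w_2 = 4.120391: f = 38.954423, f' = 50.932857 → w_3 = 4.120391 - (38.954423)/(50.932857) = 3.355572

3.35557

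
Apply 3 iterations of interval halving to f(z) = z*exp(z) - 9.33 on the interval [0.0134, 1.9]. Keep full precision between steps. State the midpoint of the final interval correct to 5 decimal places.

f(0.013400) = -9.316419, f(1.900000) = 3.373199 (opposite signs)
step 1: m = 0.956700, f(m) = -6.839622 < 0 → root in [0.956700, 1.900000]
step 2: m = 1.428350, f(m) = -3.371195 < 0 → root in [1.428350, 1.900000]
step 3: m = 1.664175, f(m) = -0.540969 < 0 → root in [1.664175, 1.900000]
Midpoint of [1.664175, 1.900000] = 1.782087

1.78209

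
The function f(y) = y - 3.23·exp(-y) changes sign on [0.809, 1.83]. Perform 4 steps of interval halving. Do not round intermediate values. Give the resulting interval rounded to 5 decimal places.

f(0.809000) = -0.629329, f(1.830000) = 1.311864 (opposite signs)
step 1: m = 1.319500, f(m) = 0.456221 > 0 → root in [0.809000, 1.319500]
step 2: m = 1.064250, f(m) = -0.050056 < 0 → root in [1.064250, 1.319500]
step 3: m = 1.191875, f(m) = 0.211081 > 0 → root in [1.064250, 1.191875]
step 4: m = 1.128062, f(m) = 0.082642 > 0 → root in [1.064250, 1.128062]

[1.06425, 1.12806]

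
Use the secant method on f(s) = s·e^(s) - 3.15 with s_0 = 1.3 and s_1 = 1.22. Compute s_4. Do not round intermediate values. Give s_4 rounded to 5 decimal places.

Secant update: s_(k+1) = s_k − f(s_k)·(s_k − s_(k-1))/(f(s_k) − f(s_(k-1))).
f(s_0) = 1.620086, f(s_1) = 0.982369
s_2 = 1.220000 - (0.982369)·(1.220000 - 1.300000)/(0.982369 - (1.620086)) = 1.096764; f(s_2) = 0.134217
s_3 = 1.096764 - (0.134217)·(1.096764 - 1.220000)/(0.134217 - (0.982369)) = 1.077263; f(s_3) = 0.013521
s_4 = 1.077263 - (0.013521)·(1.077263 - 1.096764)/(0.013521 - (0.134217)) = 1.075078; f(s_4) = 0.000216

1.07508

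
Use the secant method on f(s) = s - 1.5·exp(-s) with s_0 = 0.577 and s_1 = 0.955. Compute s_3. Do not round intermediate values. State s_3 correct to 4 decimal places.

0.7255

Secant update: s_(k+1) = s_k − f(s_k)·(s_k − s_(k-1))/(f(s_k) − f(s_(k-1))).
f(s_0) = -0.265371, f(s_1) = 0.377782
s_2 = 0.955000 - (0.377782)·(0.955000 - 0.577000)/(0.377782 - (-0.265371)) = 0.732966; f(s_2) = 0.012244
s_3 = 0.732966 - (0.012244)·(0.732966 - 0.955000)/(0.012244 - (0.377782)) = 0.725529; f(s_3) = -0.000573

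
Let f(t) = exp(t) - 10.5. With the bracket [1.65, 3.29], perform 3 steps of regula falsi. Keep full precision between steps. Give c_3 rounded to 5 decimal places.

2.30175

f(1.650000) = -5.293020, f(3.290000) = 16.342864
step 1: c = 2.051211, f(c) = -2.722687 < 0 → new bracket [2.051211, 3.290000]
step 2: c = 2.228118, f(c) = -1.217618 < 0 → new bracket [2.228118, 3.290000]
step 3: c = 2.301748, f(c) = -0.508372 < 0 → new bracket [2.301748, 3.290000]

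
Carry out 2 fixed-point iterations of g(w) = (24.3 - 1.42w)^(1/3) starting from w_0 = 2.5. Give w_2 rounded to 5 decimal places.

2.73230

w_1 = g(2.500000) = 2.747932
w_2 = g(2.747932) = 2.732302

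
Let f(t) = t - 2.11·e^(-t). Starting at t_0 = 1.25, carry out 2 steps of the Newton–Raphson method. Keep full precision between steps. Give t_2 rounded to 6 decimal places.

f'(t) = 1 + 2.11·e^(-t)
t_0 = 1.250000: f = 0.645475, f' = 1.604525 → t_1 = 1.250000 - (0.645475)/(1.604525) = 0.847716
t_1 = 0.847716: f = -0.056192, f' = 1.903908 → t_2 = 0.847716 - (-0.056192)/(1.903908) = 0.877230

0.877230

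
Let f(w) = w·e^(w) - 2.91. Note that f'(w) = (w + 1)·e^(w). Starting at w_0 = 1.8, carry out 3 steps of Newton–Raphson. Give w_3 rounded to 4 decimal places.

1.0365

Newton update: w ← w − f(w)/f'(w).
w_0 = 1.800000: f = 7.979365, f' = 16.939013 → w_1 = 1.800000 - (7.979365)/(16.939013) = 1.328936
w_1 = 1.328936: f = 2.109418, f' = 8.796439 → w_2 = 1.328936 - (2.109418)/(8.796439) = 1.089132
w_2 = 1.089132: f = 0.326567, f' = 6.208260 → w_3 = 1.089132 - (0.326567)/(6.208260) = 1.036530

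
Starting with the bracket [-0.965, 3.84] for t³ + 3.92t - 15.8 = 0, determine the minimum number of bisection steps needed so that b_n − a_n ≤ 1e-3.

Initial width b − a = 3.84 − -0.965 = 4.805000.
After n steps the width is (b−a)/2^n; need (b−a)/2^n ≤ 1e-3.
So n ≥ log₂(4.805000/1e-3) = log₂(4805.0000) ≈ 12.2303.
Hence n = 13.

13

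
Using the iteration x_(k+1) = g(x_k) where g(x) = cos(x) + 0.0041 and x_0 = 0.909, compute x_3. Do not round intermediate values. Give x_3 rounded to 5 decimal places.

0.68722

x_1 = g(0.909000) = 0.618635
x_2 = g(0.618635) = 0.818771
x_3 = g(0.818771) = 0.687219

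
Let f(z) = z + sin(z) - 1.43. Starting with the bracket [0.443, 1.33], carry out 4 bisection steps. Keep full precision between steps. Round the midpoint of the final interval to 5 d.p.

0.74791

f(0.443000) = -0.558348, f(1.330000) = 0.871148 (opposite signs)
step 1: m = 0.886500, f(m) = 0.231364 > 0 → root in [0.443000, 0.886500]
step 2: m = 0.664750, f(m) = -0.148388 < 0 → root in [0.664750, 0.886500]
step 3: m = 0.775625, f(m) = 0.045787 > 0 → root in [0.664750, 0.775625]
step 4: m = 0.720187, f(m) = -0.050287 < 0 → root in [0.720187, 0.775625]
Midpoint of [0.720187, 0.775625] = 0.747906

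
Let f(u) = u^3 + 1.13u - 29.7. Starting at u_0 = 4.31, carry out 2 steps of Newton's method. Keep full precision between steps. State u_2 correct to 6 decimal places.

f'(u) = 3u^2 + 1.13
u_0 = 4.310000: f = 55.233291, f' = 56.858300 → u_1 = 4.310000 - (55.233291)/(56.858300) = 3.338580
u_1 = 3.338580: f = 11.284796, f' = 34.568349 → u_2 = 3.338580 - (11.284796)/(34.568349) = 3.012131

3.012131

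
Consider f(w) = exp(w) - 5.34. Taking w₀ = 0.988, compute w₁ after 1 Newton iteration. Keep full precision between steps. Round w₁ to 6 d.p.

Newton update: w ← w − f(w)/f'(w).
f'(w) = exp(w)
w_0 = 0.988000: f = -2.654143, f' = 2.685857 → w_1 = 0.988000 - (-2.654143)/(2.685857) = 1.976192

1.976192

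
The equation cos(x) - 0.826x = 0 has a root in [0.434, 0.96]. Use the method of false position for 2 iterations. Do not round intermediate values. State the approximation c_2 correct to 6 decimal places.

False-position update: c = (a·f(b) − b·f(a))/(f(b) − f(a)); replace the endpoint whose sign matches f(c).
f(0.434000) = 0.548807, f(0.960000) = -0.219440
step 1: c = 0.809755, f(c) = 0.020819 > 0 → new bracket [0.809755, 0.960000]
step 2: c = 0.822774, f(c) = 0.000580 > 0 → new bracket [0.822774, 0.960000]

0.822774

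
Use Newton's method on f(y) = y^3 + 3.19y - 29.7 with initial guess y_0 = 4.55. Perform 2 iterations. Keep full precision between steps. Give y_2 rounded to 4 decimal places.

2.8431

Newton update: y ← y − f(y)/f'(y).
f'(y) = 3y^2 + 3.19
y_0 = 4.550000: f = 79.010875, f' = 65.297500 → y_1 = 4.550000 - (79.010875)/(65.297500) = 3.339986
y_1 = 3.339986: f = 18.213799, f' = 36.656524 → y_2 = 3.339986 - (18.213799)/(36.656524) = 2.843109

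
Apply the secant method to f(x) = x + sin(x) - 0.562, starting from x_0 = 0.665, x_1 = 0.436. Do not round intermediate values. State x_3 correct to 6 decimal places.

0.282969

f(x_0) = 0.720059, f(x_1) = 0.296317
x_2 = 0.436000 - (0.296317)·(0.436000 - 0.665000)/(0.296317 - (0.720059)) = 0.275863; f(x_2) = -0.013759
x_3 = 0.275863 - (-0.013759)·(0.275863 - 0.436000)/(-0.013759 - (0.296317)) = 0.282969; f(x_3) = 0.000177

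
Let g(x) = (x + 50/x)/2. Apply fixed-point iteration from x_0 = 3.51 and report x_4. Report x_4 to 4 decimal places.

x_1 = g(3.510000) = 8.877507
x_2 = g(8.877507) = 7.254859
x_3 = g(7.254859) = 7.073396
x_4 = g(7.073396) = 7.071068

7.0711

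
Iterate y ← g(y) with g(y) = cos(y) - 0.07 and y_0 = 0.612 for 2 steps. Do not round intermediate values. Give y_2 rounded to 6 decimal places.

y_1 = g(0.612000) = 0.748501
y_2 = g(0.748501) = 0.662710

0.662710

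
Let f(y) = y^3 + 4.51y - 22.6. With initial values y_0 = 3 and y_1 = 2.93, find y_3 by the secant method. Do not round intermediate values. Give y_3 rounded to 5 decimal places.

f(y_0) = 17.930000, f(y_1) = 15.768057
y_2 = 2.930000 - (15.768057)·(2.930000 - 3.000000)/(15.768057 - (17.930000)) = 2.419457; f(y_2) = 2.474710
y_3 = 2.419457 - (2.474710)·(2.419457 - 2.930000)/(2.474710 - (15.768057)) = 2.324414; f(y_3) = 0.441685

2.32441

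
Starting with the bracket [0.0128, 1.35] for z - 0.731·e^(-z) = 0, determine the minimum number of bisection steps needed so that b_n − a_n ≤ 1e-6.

21

Initial width b − a = 1.35 − 0.0128 = 1.337200.
After n steps the width is (b−a)/2^n; need (b−a)/2^n ≤ 1e-6.
So n ≥ log₂(1.337200/1e-6) = log₂(1337200.0000) ≈ 20.3508.
Hence n = 21.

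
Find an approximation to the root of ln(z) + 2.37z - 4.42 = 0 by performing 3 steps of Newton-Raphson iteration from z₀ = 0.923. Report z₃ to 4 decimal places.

1.6529

f'(z) = 1/z + 2.37
z_0 = 0.923000: f = -2.312616, f' = 3.453424 → z_1 = 0.923000 - (-2.312616)/(3.453424) = 1.592659
z_1 = 1.592659: f = -0.179993, f' = 2.997881 → z_2 = 1.592659 - (-0.179993)/(2.997881) = 1.652699
z_2 = 1.652699: f = -0.000693, f' = 2.975071 → z_3 = 1.652699 - (-0.000693)/(2.975071) = 1.652932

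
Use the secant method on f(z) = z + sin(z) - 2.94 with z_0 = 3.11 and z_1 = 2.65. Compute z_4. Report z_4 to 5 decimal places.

2.39781

f(z_0) = 0.201587, f(z_1) = 0.182031
z_2 = 2.650000 - (0.182031)·(2.650000 - 3.110000)/(0.182031 - (0.201587)) = -1.631570; f(z_2) = -5.569724
z_3 = -1.631570 - (-5.569724)·(-1.631570 - 2.650000)/(-5.569724 - (0.182031)) = 2.514498; f(z_3) = 0.161293
z_4 = 2.514498 - (0.161293)·(2.514498 - -1.631570)/(0.161293 - (-5.569724)) = 2.397811; f(z_4) = 0.134887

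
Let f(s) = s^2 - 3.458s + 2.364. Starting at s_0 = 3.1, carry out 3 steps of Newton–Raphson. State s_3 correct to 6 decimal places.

2.519891

Newton update: s ← s − f(s)/f'(s).
f'(s) = 2s - 3.458
s_0 = 3.100000: f = 1.254200, f' = 2.742000 → s_1 = 3.100000 - (1.254200)/(2.742000) = 2.642597
s_1 = 2.642597: f = 0.209218, f' = 1.827193 → s_2 = 2.642597 - (0.209218)/(1.827193) = 2.528094
s_2 = 2.528094: f = 0.013111, f' = 1.598189 → s_3 = 2.528094 - (0.013111)/(1.598189) = 2.519891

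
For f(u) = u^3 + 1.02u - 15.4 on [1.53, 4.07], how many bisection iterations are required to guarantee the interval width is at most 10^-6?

Initial width b − a = 4.07 − 1.53 = 2.540000.
After n steps the width is (b−a)/2^n; need (b−a)/2^n ≤ 10^-6.
So n ≥ log₂(2.540000/10^-6) = log₂(2540000.0000) ≈ 21.2764.
Hence n = 22.

22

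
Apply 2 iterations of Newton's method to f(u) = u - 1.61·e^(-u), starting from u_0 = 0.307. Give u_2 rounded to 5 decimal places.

f'(u) = 1 + 1.61·e^(-u)
u_0 = 0.307000: f = -0.877397, f' = 2.184397 → u_1 = 0.307000 - (-0.877397)/(2.184397) = 0.708666
u_1 = 0.708666: f = -0.083938, f' = 1.792604 → u_2 = 0.708666 - (-0.083938)/(1.792604) = 0.755490

0.75549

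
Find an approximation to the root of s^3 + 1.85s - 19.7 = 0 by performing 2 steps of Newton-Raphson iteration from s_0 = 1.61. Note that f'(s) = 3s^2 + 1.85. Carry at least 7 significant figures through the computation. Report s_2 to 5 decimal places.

2.53200

Newton update: s ← s − f(s)/f'(s).
s_0 = 1.610000: f = -12.548219, f' = 9.626300 → s_1 = 1.610000 - (-12.548219)/(9.626300) = 2.913535
s_1 = 2.913535: f = 10.422124, f' = 27.316059 → s_2 = 2.913535 - (10.422124)/(27.316059) = 2.531997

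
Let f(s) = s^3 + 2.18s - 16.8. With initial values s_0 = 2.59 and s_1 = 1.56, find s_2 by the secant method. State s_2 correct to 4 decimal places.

Secant update: s_(k+1) = s_k − f(s_k)·(s_k − s_(k-1))/(f(s_k) − f(s_(k-1))).
f(s_0) = 6.220179, f(s_1) = -9.602784
s_2 = 1.560000 - (-9.602784)·(1.560000 - 2.590000)/(-9.602784 - (6.220179)) = 2.185096; f(s_2) = -1.603438

2.1851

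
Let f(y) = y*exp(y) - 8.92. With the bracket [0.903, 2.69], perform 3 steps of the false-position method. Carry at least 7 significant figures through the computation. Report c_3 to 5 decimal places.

f(0.903000) = -6.692305, f(2.690000) = 30.708208
step 1: c = 1.222759, f(c) = -4.766843 < 0 → new bracket [1.222759, 2.690000]
step 2: c = 1.419915, f(c) = -3.046143 < 0 → new bracket [1.419915, 2.690000]
step 3: c = 1.534533, f(c) = -1.801060 < 0 → new bracket [1.534533, 2.690000]

1.53453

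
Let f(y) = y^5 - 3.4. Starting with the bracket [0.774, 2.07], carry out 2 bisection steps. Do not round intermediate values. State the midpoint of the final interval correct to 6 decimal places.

f(0.774000) = -3.122218, f(2.070000) = 34.605962 (opposite signs)
step 1: m = 1.422000, f(m) = 2.414307 > 0 → root in [0.774000, 1.422000]
step 2: m = 1.098000, f(m) = -1.804078 < 0 → root in [1.098000, 1.422000]
Midpoint of [1.098000, 1.422000] = 1.260000

1.260000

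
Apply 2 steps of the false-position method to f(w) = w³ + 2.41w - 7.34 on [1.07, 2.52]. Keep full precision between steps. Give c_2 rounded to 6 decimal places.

1.466520

False-position update: c = (a·f(b) − b·f(a))/(f(b) − f(a)); replace the endpoint whose sign matches f(c).
f(1.070000) = -3.536257, f(2.520000) = 14.736208
step 1: c = 1.350617, f(c) = -1.621259 < 0 → new bracket [1.350617, 2.520000]
step 2: c = 1.466520, f(c) = -0.651670 < 0 → new bracket [1.466520, 2.520000]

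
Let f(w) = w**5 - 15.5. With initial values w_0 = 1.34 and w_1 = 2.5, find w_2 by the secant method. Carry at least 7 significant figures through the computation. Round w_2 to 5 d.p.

f(w_0) = -11.179600, f(w_1) = 82.156250
w_2 = 2.500000 - (82.156250)·(2.500000 - 1.340000)/(82.156250 - (-11.179600)) = 1.478943; f(w_2) = -8.424506

1.47894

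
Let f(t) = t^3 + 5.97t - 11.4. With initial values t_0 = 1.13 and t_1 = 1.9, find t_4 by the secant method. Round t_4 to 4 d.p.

Secant update: t_(k+1) = t_k − f(t_k)·(t_k − t_(k-1))/(f(t_k) − f(t_(k-1))).
f(t_0) = -3.211003, f(t_1) = 6.802000
t_2 = 1.900000 - (6.802000)·(1.900000 - 1.130000)/(6.802000 - (-3.211003)) = 1.376926; f(t_2) = -0.569201
t_3 = 1.376926 - (-0.569201)·(1.376926 - 1.900000)/(-0.569201 - (6.802000)) = 1.417318; f(t_3) = -0.091520
t_4 = 1.417318 - (-0.091520)·(1.417318 - 1.376926)/(-0.091520 - (-0.569201)) = 1.425056; f(t_4) = 0.001572

1.4251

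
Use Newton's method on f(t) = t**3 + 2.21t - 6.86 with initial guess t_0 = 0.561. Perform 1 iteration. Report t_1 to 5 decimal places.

f'(t) = 3t**2 + 2.21
t_0 = 0.561000: f = -5.443632, f' = 3.154163 → t_1 = 0.561000 - (-5.443632)/(3.154163) = 2.286856

2.28686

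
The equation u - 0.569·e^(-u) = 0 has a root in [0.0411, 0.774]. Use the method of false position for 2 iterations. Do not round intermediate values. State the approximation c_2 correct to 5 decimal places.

0.38752

f(0.041100) = -0.504988, f(0.774000) = 0.511597
step 1: c = 0.405168, f(c) = 0.025721 > 0 → new bracket [0.041100, 0.405168]
step 2: c = 0.387523, f(c) = 0.001322 > 0 → new bracket [0.041100, 0.387523]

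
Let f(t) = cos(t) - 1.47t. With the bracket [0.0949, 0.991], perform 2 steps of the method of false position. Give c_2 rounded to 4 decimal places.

f(0.094900) = 0.855997, f(0.991000) = -0.908916
step 1: c = 0.529516, f(c) = 0.084664 > 0 → new bracket [0.529516, 0.991000]
step 2: c = 0.568839, f(c) = 0.006333 > 0 → new bracket [0.568839, 0.991000]

0.5688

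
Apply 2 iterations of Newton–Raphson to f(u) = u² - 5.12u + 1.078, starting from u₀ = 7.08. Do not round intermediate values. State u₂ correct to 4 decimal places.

4.9482

f'(u) = 2u - 5.12
u_0 = 7.080000: f = 14.954800, f' = 9.040000 → u_1 = 7.080000 - (14.954800)/(9.040000) = 5.425708
u_1 = 5.425708: f = 2.736682, f' = 5.731416 → u_2 = 5.425708 - (2.736682)/(5.731416) = 4.948220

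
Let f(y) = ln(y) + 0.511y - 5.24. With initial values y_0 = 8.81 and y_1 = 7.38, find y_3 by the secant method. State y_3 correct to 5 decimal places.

Secant update: y_(k+1) = y_k − f(y_k)·(y_k − y_(k-1))/(f(y_k) − f(y_(k-1))).
f(y_0) = 1.437797, f(y_1) = 0.529954
y_2 = 7.380000 - (0.529954)·(7.380000 - 8.810000)/(0.529954 - (1.437797)) = 6.545238; f(y_2) = -0.016646
y_3 = 6.545238 - (-0.016646)·(6.545238 - 7.380000)/(-0.016646 - (0.529954)) = 6.570659; f(y_3) = 0.000221

6.57066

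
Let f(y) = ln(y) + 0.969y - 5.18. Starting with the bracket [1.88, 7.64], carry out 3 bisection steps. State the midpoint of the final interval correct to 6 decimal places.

3.680000

f(1.880000) = -2.727008, f(7.640000) = 4.256558 (opposite signs)
step 1: m = 4.760000, f(m) = 0.992688 > 0 → root in [1.880000, 4.760000]
step 2: m = 3.320000, f(m) = -0.762955 < 0 → root in [3.320000, 4.760000]
step 3: m = 4.040000, f(m) = 0.131005 > 0 → root in [3.320000, 4.040000]
Midpoint of [3.320000, 4.040000] = 3.680000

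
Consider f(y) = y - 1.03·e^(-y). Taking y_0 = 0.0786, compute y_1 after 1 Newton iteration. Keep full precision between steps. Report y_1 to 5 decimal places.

0.52608

Newton update: y ← y − f(y)/f'(y).
f'(y) = 1 + 1.03·e^(-y)
y_0 = 0.078600: f = -0.873542, f' = 1.952142 → y_1 = 0.078600 - (-0.873542)/(1.952142) = 0.526079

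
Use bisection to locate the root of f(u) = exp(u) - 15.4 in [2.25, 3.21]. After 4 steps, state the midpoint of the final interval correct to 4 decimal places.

f(2.250000) = -5.912264, f(3.210000) = 9.379086 (opposite signs)
step 1: m = 2.730000, f(m) = -0.067113 < 0 → root in [2.730000, 3.210000]
step 2: m = 2.970000, f(m) = 4.091920 > 0 → root in [2.730000, 2.970000]
step 3: m = 2.850000, f(m) = 1.887782 > 0 → root in [2.730000, 2.850000]
step 4: m = 2.790000, f(m) = 0.881020 > 0 → root in [2.730000, 2.790000]
Midpoint of [2.730000, 2.790000] = 2.760000

2.7600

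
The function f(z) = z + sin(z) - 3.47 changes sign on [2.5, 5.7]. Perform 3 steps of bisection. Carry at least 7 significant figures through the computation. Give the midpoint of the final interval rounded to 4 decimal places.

f(2.500000) = -0.371528, f(5.700000) = 1.679314 (opposite signs)
step 1: m = 4.100000, f(m) = -0.188277 < 0 → root in [4.100000, 5.700000]
step 2: m = 4.900000, f(m) = 0.447547 > 0 → root in [4.100000, 4.900000]
step 3: m = 4.500000, f(m) = 0.052470 > 0 → root in [4.100000, 4.500000]
Midpoint of [4.100000, 4.500000] = 4.300000

4.3000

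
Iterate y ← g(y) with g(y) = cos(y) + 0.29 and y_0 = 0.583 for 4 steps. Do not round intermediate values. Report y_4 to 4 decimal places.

0.7954

y_1 = g(0.583000) = 1.124815
y_2 = g(1.124815) = 0.721344
y_3 = g(0.721344) = 1.040919
y_4 = g(1.040919) = 0.795427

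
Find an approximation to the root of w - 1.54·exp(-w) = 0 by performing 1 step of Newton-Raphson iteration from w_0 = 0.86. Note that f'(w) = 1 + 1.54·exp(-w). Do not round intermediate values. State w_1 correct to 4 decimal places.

0.7339

w_0 = 0.860000: f = 0.208330, f' = 1.651670 → w_1 = 0.860000 - (0.208330)/(1.651670) = 0.733867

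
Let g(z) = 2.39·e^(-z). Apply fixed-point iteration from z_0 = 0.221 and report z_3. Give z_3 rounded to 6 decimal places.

z_1 = g(0.221000) = 1.916103
z_2 = g(1.916103) = 0.351759
z_3 = g(0.351759) = 1.681245

1.681245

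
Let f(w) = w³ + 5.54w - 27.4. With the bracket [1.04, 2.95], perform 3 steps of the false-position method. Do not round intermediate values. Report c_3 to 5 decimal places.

f(1.040000) = -20.513536, f(2.950000) = 14.615375
step 1: c = 2.155345, f(c) = -5.446708 < 0 → new bracket [2.155345, 2.950000]
step 2: c = 2.371088, f(c) = -0.933778 < 0 → new bracket [2.371088, 2.950000]
step 3: c = 2.405854, f(c) = -0.146175 < 0 → new bracket [2.405854, 2.950000]

2.40585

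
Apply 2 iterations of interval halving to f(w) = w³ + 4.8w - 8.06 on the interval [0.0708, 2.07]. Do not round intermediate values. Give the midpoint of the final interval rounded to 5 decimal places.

1.32030

f(0.070800) = -7.719805, f(2.070000) = 10.745743 (opposite signs)
step 1: m = 1.070400, f(m) = -1.695663 < 0 → root in [1.070400, 2.070000]
step 2: m = 1.570200, f(m) = 3.348332 > 0 → root in [1.070400, 1.570200]
Midpoint of [1.070400, 1.570200] = 1.320300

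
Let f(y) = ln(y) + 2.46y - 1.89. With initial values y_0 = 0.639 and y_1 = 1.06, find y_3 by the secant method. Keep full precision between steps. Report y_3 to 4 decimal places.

Secant update: y_(k+1) = y_k − f(y_k)·(y_k − y_(k-1))/(f(y_k) − f(y_(k-1))).
f(y_0) = -0.765911, f(y_1) = 0.775869
y_2 = 1.060000 - (0.775869)·(1.060000 - 0.639000)/(0.775869 - (-0.765911)) = 0.848140; f(y_2) = 0.031716
y_3 = 0.848140 - (0.031716)·(0.848140 - 1.060000)/(0.031716 - (0.775869)) = 0.839111; f(y_3) = -0.001200

0.8391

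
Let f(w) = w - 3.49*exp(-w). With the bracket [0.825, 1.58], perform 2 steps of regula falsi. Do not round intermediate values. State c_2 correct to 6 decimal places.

1.131714

f(0.825000) = -0.704440, f(1.580000) = 0.861147
step 1: c = 1.164714, f(c) = 0.075793 > 0 → new bracket [0.825000, 1.164714]
step 2: c = 1.131714, f(c) = 0.006258 > 0 → new bracket [0.825000, 1.131714]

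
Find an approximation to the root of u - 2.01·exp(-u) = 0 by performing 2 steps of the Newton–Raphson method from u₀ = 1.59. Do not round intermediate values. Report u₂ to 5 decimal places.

Newton update: u ← u − f(u)/f'(u).
f'(u) = 1 + 2.01·exp(-u)
u_0 = 1.590000: f = 1.180110, f' = 1.409890 → u_1 = 1.590000 - (1.180110)/(1.409890) = 0.752978
u_1 = 0.752978: f = -0.193656, f' = 1.946634 → u_2 = 0.752978 - (-0.193656)/(1.946634) = 0.852460

0.85246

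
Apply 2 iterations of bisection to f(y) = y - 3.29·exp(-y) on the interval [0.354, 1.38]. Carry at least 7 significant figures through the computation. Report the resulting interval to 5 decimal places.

[0.86700, 1.12350]

f(0.354000) = -1.955169, f(1.380000) = 0.552307 (opposite signs)
step 1: m = 0.867000, f(m) = -0.515492 < 0 → root in [0.867000, 1.380000]
step 2: m = 1.123500, f(m) = 0.053790 > 0 → root in [0.867000, 1.123500]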